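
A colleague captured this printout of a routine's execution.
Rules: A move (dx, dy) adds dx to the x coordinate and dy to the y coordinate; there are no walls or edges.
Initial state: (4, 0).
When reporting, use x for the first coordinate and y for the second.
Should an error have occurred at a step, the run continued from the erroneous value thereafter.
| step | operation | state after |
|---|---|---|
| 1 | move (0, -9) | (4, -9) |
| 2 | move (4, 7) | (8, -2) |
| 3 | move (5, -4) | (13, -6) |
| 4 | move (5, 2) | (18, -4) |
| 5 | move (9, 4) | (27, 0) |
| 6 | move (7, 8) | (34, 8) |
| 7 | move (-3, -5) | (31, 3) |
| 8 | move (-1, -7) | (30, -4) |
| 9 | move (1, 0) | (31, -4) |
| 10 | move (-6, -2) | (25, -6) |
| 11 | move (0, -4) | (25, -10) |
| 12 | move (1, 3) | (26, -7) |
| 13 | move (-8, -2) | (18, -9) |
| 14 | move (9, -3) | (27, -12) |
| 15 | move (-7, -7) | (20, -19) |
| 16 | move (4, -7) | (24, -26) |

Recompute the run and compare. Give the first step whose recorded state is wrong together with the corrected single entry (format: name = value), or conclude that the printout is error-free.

Recomputing the run from the initial state:
step 1: x = 4, y = -9
step 2: x = 8, y = -2
step 3: x = 13, y = -6
step 4: x = 18, y = -4
step 5: x = 27, y = 0
step 6: x = 34, y = 8
step 7: x = 31, y = 3
step 8: x = 30, y = -4
step 9: x = 31, y = -4
step 10: x = 25, y = -6
step 11: x = 25, y = -10
step 12: x = 26, y = -7
step 13: x = 18, y = -9
step 14: x = 27, y = -12
step 15: x = 20, y = -19
step 16: x = 24, y = -26
This matches the printout at every step.

no error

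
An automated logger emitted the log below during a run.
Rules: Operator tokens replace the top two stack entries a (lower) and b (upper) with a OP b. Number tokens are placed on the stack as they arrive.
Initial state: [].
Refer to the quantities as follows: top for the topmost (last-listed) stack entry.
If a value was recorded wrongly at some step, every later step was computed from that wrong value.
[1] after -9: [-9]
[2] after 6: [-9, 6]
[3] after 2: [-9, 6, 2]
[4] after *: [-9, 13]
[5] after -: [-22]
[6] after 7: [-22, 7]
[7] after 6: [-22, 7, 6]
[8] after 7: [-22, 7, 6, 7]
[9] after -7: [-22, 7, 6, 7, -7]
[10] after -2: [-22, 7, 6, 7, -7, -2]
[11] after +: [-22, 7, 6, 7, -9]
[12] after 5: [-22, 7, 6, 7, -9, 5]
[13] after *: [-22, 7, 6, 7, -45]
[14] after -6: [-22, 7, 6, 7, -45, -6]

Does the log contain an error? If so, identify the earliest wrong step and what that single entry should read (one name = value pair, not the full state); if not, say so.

step 4, top = 12

Recomputing the run from the initial state:
step 1: [-9]
step 2: [-9, 6]
step 3: [-9, 6, 2]
step 4: [-9, 12]
step 5: [-21]
step 6: [-21, 7]
step 7: [-21, 7, 6]
step 8: [-21, 7, 6, 7]
step 9: [-21, 7, 6, 7, -7]
step 10: [-21, 7, 6, 7, -7, -2]
step 11: [-21, 7, 6, 7, -9]
step 12: [-21, 7, 6, 7, -9, 5]
step 13: [-21, 7, 6, 7, -45]
step 14: [-21, 7, 6, 7, -45, -6]
The first disagreement with the log is at step 4, where the value should be top = 12.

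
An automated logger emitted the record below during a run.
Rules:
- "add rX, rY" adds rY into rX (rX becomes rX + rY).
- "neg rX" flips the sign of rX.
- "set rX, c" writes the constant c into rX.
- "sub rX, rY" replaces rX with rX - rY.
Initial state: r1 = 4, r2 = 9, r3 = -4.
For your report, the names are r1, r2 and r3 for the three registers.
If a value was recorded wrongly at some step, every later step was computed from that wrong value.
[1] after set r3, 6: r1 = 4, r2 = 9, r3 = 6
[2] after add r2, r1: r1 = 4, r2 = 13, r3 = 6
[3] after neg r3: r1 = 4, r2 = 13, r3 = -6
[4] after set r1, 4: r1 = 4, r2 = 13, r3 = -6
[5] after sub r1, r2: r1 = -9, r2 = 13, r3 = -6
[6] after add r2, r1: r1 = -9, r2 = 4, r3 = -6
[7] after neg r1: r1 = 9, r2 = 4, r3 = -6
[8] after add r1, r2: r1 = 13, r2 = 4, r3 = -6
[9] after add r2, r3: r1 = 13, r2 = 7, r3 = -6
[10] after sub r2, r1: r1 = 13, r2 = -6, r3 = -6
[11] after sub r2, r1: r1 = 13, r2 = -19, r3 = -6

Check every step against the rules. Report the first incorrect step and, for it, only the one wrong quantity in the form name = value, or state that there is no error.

step 9, r2 = -2

step 1: r3 = 6 -> in agreement
step 2: r2 = 9 + 4 = 13 -> consistent with the record
step 3: r3 = -(6) = -6 -> same as recorded
step 4: r1 = 4 -> consistent with the record
step 5: r1 = 4 - 13 = -9 -> consistent with the record
step 6: r2 = 13 + -9 = 4 -> confirmed correct
step 7: r1 = -(-9) = 9 -> checks out
step 8: r1 = 9 + 4 = 13 -> same as recorded
step 9: r2 = 4 + -6 = -2 -> the record has a different value
The earliest wrong entry is at step 9: it should read r2 = -2.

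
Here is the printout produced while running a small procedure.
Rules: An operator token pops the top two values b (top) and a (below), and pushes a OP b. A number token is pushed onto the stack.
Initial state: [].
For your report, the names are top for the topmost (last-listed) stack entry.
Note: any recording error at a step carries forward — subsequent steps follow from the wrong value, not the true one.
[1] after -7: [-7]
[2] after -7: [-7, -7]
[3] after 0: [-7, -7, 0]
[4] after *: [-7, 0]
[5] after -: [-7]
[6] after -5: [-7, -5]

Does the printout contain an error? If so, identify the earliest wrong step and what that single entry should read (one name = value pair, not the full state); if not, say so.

no error

1. push -7: top = -7 (agrees with the printout)
2. push -7: top = -7 (exactly as logged)
3. push 0: top = 0 (same as recorded)
4. -7 * 0 = 0 (verified)
5. -7 - 0 = -7 (checks out)
6. push -5: top = -5 (confirmed correct)
All steps check out; nothing to correct.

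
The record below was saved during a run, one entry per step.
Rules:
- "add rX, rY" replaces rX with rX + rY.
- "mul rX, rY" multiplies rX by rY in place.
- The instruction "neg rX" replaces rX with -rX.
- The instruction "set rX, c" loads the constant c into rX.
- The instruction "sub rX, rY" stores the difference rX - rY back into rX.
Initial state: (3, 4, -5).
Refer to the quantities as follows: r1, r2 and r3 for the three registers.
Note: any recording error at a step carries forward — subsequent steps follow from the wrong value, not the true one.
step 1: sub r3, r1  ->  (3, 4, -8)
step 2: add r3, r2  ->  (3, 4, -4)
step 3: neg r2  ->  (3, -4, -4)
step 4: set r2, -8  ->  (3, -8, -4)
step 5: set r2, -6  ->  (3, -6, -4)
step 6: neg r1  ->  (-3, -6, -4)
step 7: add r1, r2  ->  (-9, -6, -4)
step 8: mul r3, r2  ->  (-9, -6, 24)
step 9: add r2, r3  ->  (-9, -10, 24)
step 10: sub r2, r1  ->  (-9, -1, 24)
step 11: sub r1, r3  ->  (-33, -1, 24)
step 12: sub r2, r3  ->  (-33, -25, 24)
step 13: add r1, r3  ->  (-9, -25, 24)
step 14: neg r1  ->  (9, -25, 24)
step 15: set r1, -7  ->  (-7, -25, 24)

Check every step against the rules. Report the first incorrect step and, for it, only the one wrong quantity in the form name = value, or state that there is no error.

step 9, r2 = 18

1. r3 = -5 - 3 = -8 (verified)
2. r3 = -8 + 4 = -4 (checks out)
3. r2 = -(4) = -4 (verified)
4. r2 = -8 (verified)
5. r2 = -6 (checks out)
6. r1 = -(3) = -3 (checks out)
7. r1 = -3 + -6 = -9 (no discrepancy)
8. r3 = -4 * -6 = 24 (same as recorded)
9. r2 = -6 + 24 = 18 (not what was recorded)
First deviation found at step 9; the corrected entry is r2 = 18.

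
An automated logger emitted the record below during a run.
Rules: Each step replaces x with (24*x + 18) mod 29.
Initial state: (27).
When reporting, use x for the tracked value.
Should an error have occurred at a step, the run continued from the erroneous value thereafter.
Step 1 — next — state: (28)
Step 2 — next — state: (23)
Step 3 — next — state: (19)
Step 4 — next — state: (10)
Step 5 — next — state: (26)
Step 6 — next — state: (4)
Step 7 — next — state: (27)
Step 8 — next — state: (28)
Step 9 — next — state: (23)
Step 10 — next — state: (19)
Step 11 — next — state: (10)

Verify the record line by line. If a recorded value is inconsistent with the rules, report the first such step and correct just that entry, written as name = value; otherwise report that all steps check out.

no error

1. x = (24*27 + 18) mod 29 = 28 (exactly as logged)
2. x = (24*28 + 18) mod 29 = 23 (agrees with the record)
3. x = (24*23 + 18) mod 29 = 19 (in agreement)
4. x = (24*19 + 18) mod 29 = 10 (matches)
5. x = (24*10 + 18) mod 29 = 26 (confirmed correct)
6. x = (24*26 + 18) mod 29 = 4 (in agreement)
7. x = (24*4 + 18) mod 29 = 27 (consistent with the record)
8. x = (24*27 + 18) mod 29 = 28 (no discrepancy)
9. x = (24*28 + 18) mod 29 = 23 (in agreement)
10. x = (24*23 + 18) mod 29 = 19 (same as recorded)
11. x = (24*19 + 18) mod 29 = 10 (consistent with the record)
The recomputation confirms every line.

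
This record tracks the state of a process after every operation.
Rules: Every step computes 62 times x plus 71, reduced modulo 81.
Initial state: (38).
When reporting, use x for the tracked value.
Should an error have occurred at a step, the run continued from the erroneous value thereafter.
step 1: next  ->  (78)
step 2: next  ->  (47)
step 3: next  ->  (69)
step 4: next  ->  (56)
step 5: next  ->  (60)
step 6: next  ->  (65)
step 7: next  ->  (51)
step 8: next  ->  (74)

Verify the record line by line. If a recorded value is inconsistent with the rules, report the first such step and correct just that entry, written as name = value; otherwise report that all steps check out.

step 1: x = (62*38 + 71) mod 81 = 78 -> same as recorded
step 2: x = (62*78 + 71) mod 81 = 47 -> in agreement
step 3: x = (62*47 + 71) mod 81 = 69 -> confirmed correct
step 4: x = (62*69 + 71) mod 81 = 56 -> matches
step 5: x = (62*56 + 71) mod 81 = 60 -> consistent with the record
step 6: x = (62*60 + 71) mod 81 = 65 -> in agreement
step 7: x = (62*65 + 71) mod 81 = 51 -> no discrepancy
step 8: x = (62*51 + 71) mod 81 = 74 -> confirmed correct
Every step is consistent.

no error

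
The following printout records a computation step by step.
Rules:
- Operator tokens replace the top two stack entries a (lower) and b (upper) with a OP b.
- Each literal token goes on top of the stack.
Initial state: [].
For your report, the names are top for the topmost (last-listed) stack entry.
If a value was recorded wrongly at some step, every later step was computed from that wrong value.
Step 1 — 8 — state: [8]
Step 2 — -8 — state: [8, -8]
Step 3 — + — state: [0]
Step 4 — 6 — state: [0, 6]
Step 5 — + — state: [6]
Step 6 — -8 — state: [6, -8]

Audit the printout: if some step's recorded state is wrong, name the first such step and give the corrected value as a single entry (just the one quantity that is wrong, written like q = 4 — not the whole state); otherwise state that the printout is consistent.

no error

1. push 8: top = 8 (confirmed correct)
2. push -8: top = -8 (matches)
3. 8 + -8 = 0 (matches)
4. push 6: top = 6 (agrees with the printout)
5. 0 + 6 = 6 (consistent with the printout)
6. push -8: top = -8 (same as recorded)
Each recorded entry agrees with the recomputation.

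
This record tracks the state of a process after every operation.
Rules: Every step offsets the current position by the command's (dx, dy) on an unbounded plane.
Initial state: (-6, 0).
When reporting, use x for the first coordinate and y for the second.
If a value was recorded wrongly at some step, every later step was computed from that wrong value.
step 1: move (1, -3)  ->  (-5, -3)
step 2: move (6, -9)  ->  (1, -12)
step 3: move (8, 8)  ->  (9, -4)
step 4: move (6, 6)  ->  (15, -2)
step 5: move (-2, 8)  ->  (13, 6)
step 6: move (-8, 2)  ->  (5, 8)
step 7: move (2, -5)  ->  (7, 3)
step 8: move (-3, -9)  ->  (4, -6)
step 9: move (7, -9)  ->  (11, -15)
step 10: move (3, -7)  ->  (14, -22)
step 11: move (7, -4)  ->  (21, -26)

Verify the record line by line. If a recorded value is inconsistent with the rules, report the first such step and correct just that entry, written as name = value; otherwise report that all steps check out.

step 4, y = 2

Recomputing the run from the initial state:
step 1: x = -5, y = -3
step 2: x = 1, y = -12
step 3: x = 9, y = -4
step 4: x = 15, y = 2
step 5: x = 13, y = 10
step 6: x = 5, y = 12
step 7: x = 7, y = 7
step 8: x = 4, y = -2
step 9: x = 11, y = -11
step 10: x = 14, y = -18
step 11: x = 21, y = -22
The first disagreement with the record is at step 4, where the value should be y = 2.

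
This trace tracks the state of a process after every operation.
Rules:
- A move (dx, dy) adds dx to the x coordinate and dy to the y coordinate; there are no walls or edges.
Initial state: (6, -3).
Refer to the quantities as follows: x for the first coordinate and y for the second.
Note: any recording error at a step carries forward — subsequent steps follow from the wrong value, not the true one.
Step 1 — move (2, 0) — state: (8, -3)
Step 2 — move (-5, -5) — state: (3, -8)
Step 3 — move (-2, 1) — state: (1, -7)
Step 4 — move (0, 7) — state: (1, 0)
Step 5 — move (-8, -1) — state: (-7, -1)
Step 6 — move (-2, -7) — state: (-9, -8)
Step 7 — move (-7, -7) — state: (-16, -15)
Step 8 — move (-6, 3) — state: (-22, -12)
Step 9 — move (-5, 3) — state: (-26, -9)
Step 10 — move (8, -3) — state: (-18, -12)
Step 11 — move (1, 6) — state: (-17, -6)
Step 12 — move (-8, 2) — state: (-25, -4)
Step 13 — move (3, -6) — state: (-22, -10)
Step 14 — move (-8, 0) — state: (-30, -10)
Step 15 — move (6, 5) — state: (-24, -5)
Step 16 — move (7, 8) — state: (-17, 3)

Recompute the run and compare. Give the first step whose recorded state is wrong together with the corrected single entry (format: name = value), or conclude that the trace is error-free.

1. x = 6 + (2) = 8, y = -3 + (0) = -3 (exactly as logged)
2. x = 8 + (-5) = 3, y = -3 + (-5) = -8 (no discrepancy)
3. x = 3 + (-2) = 1, y = -8 + (1) = -7 (verified)
4. x = 1 + (0) = 1, y = -7 + (7) = 0 (same as recorded)
5. x = 1 + (-8) = -7, y = 0 + (-1) = -1 (checks out)
6. x = -7 + (-2) = -9, y = -1 + (-7) = -8 (checks out)
7. x = -9 + (-7) = -16, y = -8 + (-7) = -15 (consistent with the trace)
8. x = -16 + (-6) = -22, y = -15 + (3) = -12 (checks out)
9. x = -22 + (-5) = -27, y = -12 + (3) = -9 (a discrepancy with the trace)
That makes step 9 the first incorrect line — x = -27 is what it should show.

step 9, x = -27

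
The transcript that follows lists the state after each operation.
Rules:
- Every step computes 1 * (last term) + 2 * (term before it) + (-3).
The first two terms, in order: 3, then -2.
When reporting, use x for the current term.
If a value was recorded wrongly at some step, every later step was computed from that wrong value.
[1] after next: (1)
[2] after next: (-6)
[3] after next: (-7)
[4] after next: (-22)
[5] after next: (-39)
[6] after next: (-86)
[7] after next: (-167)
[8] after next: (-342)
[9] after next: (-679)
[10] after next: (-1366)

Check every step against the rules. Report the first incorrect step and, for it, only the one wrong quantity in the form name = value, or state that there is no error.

Recomputing the run from the initial state:
step 1: x = 1
step 2: x = -6
step 3: x = -7
step 4: x = -22
step 5: x = -39
step 6: x = -86
step 7: x = -167
step 8: x = -342
step 9: x = -679
step 10: x = -1366
This matches the transcript at every step.

no error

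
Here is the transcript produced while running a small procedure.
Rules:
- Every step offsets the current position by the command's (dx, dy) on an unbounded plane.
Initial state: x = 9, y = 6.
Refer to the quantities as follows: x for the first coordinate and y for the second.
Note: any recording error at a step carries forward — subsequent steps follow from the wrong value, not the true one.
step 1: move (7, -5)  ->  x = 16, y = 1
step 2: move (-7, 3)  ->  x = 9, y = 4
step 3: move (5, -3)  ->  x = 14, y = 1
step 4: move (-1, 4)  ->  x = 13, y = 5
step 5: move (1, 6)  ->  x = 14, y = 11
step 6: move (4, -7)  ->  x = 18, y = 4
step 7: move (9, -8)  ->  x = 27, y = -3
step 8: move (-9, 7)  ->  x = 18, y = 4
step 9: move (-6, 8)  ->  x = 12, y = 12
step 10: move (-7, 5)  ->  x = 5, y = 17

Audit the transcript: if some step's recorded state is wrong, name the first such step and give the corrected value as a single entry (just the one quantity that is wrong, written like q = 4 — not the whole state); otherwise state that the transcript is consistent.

Recomputing the run from the initial state:
step 1: x = 16, y = 1
step 2: x = 9, y = 4
step 3: x = 14, y = 1
step 4: x = 13, y = 5
step 5: x = 14, y = 11
step 6: x = 18, y = 4
step 7: x = 27, y = -4
step 8: x = 18, y = 3
step 9: x = 12, y = 11
step 10: x = 5, y = 16
The first disagreement with the transcript is at step 7, where the value should be y = -4.

step 7, y = -4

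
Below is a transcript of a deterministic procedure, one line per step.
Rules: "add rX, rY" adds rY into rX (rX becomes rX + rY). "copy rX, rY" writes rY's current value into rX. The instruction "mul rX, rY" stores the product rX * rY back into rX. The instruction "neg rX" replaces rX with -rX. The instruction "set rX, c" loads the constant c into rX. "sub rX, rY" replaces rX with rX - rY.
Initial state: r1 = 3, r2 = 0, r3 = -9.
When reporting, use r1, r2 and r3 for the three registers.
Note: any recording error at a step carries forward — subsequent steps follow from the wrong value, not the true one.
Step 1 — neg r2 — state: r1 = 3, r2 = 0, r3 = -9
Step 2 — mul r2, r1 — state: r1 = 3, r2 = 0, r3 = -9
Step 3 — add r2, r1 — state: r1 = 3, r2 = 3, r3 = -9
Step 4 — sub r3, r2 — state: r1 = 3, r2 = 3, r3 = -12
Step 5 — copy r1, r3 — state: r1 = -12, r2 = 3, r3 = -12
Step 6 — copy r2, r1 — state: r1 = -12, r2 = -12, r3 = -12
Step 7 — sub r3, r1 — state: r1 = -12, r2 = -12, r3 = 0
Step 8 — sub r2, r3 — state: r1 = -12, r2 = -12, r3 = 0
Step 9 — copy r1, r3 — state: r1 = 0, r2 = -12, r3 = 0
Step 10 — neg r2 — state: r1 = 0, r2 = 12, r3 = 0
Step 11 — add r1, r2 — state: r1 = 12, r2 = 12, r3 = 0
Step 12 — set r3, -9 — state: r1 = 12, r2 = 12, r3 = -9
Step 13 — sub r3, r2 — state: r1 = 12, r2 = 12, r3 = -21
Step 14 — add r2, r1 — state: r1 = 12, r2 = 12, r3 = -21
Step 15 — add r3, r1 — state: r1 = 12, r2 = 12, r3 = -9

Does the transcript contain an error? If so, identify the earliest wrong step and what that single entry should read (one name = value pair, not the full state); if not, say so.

step 14, r2 = 24

1. r2 = -(0) = 0 (confirmed correct)
2. r2 = 0 * 3 = 0 (no discrepancy)
3. r2 = 0 + 3 = 3 (in agreement)
4. r3 = -9 - 3 = -12 (verified)
5. r1 = -12 (matches)
6. r2 = -12 (same as recorded)
7. r3 = -12 - -12 = 0 (same as recorded)
8. r2 = -12 - 0 = -12 (same as recorded)
9. r1 = 0 (same as recorded)
10. r2 = -(-12) = 12 (agrees with the transcript)
11. r1 = 0 + 12 = 12 (in agreement)
12. r3 = -9 (checks out)
13. r3 = -9 - 12 = -21 (matches)
14. r2 = 12 + 12 = 24 (the entry is off here)
First deviation found at step 14; the corrected entry is r2 = 24.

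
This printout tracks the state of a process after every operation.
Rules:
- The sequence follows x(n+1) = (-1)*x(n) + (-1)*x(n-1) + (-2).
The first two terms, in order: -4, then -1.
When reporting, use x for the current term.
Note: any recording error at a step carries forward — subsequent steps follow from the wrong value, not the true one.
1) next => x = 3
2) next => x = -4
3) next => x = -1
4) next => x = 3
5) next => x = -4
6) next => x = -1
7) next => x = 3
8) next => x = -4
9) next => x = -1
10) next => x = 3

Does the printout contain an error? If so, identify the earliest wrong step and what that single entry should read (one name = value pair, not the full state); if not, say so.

no error

Recomputing the run from the initial state:
step 1: x = 3
step 2: x = -4
step 3: x = -1
step 4: x = 3
step 5: x = -4
step 6: x = -1
step 7: x = 3
step 8: x = -4
step 9: x = -1
step 10: x = 3
This matches the printout at every step.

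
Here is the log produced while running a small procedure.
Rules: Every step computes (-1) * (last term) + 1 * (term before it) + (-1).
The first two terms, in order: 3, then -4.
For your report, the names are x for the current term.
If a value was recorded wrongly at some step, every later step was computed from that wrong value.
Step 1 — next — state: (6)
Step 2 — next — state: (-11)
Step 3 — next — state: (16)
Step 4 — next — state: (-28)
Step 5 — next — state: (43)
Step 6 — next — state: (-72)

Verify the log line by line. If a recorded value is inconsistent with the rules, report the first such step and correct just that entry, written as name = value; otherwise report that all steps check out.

no error

Step 1: x = -1*(-4) + (1)*(3) + (-1) = 6 — exactly as logged.
Step 2: x = -1*(6) + (1)*(-4) + (-1) = -11 — no discrepancy.
Step 3: x = -1*(-11) + (1)*(6) + (-1) = 16 — exactly as logged.
Step 4: x = -1*(16) + (1)*(-11) + (-1) = -28 — same as recorded.
Step 5: x = -1*(-28) + (1)*(16) + (-1) = 43 — checks out.
Step 6: x = -1*(43) + (1)*(-28) + (-1) = -72 — exactly as logged.
All steps check out; nothing to correct.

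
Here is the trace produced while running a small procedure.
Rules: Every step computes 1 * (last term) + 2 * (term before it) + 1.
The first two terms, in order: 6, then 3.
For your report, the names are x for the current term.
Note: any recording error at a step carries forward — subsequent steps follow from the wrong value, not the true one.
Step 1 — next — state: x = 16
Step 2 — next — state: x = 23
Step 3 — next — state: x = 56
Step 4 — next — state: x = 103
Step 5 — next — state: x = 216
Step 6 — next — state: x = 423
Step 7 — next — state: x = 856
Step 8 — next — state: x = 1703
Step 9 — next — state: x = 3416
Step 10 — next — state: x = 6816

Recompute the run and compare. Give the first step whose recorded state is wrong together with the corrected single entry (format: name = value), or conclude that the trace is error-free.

Recomputing the run from the initial state:
step 1: x = 16
step 2: x = 23
step 3: x = 56
step 4: x = 103
step 5: x = 216
step 6: x = 423
step 7: x = 856
step 8: x = 1703
step 9: x = 3416
step 10: x = 6823
The first disagreement with the trace is at step 10, where the value should be x = 6823.

step 10, x = 6823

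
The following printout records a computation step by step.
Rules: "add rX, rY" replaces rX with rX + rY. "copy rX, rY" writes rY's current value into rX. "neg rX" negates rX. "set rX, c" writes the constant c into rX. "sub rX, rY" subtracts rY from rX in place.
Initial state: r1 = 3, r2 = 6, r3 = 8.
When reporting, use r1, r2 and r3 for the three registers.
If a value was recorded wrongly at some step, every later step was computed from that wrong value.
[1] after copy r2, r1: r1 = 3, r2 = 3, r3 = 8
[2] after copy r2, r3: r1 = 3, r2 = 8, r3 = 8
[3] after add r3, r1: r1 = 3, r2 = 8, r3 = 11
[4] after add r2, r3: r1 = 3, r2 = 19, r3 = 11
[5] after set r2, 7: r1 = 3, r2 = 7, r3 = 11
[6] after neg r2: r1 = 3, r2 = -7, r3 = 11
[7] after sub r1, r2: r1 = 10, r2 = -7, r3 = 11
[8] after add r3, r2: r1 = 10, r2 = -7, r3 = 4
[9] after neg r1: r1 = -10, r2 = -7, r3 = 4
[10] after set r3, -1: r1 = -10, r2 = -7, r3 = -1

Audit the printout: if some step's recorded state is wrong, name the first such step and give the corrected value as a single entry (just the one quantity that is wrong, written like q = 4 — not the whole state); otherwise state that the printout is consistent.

step 1: r2 = 3 -> no discrepancy
step 2: r2 = 8 -> checks out
step 3: r3 = 8 + 3 = 11 -> same as recorded
step 4: r2 = 8 + 11 = 19 -> consistent with the printout
step 5: r2 = 7 -> in agreement
step 6: r2 = -(7) = -7 -> consistent with the printout
step 7: r1 = 3 - -7 = 10 -> verified
step 8: r3 = 11 + -7 = 4 -> no discrepancy
step 9: r1 = -(10) = -10 -> no discrepancy
step 10: r3 = -1 -> no discrepancy
Nothing is out of place; the run is error-free.

no error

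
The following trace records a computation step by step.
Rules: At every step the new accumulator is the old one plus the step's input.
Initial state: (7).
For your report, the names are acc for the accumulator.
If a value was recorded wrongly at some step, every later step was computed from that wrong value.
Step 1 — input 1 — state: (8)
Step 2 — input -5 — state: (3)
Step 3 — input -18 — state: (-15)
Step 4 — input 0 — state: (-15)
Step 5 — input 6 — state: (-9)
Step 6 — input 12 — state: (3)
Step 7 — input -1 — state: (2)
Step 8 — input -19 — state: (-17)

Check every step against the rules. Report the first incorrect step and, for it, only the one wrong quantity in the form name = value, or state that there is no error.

Step 1: acc = 7 + 1 = 8 — matches.
Step 2: acc = 8 + -5 = 3 — consistent with the trace.
Step 3: acc = 3 + -18 = -15 — confirmed correct.
Step 4: acc = -15 + 0 = -15 — checks out.
Step 5: acc = -15 + 6 = -9 — matches.
Step 6: acc = -9 + 12 = 3 — in agreement.
Step 7: acc = 3 + -1 = 2 — confirmed correct.
Step 8: acc = 2 + -19 = -17 — matches.
Every step is consistent.

no error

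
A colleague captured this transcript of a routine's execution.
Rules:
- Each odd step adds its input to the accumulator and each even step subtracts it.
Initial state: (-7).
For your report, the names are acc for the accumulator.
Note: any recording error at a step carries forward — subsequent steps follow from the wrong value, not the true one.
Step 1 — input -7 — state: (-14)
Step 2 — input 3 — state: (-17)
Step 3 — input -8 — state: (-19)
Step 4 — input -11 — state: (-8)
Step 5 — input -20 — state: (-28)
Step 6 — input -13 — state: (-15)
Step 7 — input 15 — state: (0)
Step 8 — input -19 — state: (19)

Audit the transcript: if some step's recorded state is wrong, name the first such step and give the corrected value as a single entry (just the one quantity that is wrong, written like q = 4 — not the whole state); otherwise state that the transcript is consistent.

step 3, acc = -25

1. acc = -7 + -7 = -14 (checks out)
2. acc = -14 - 3 = -17 (exactly as logged)
3. acc = -17 + -8 = -25 (the recorded entry deviates here)
That makes step 3 the first incorrect line — acc = -25 is what it should show.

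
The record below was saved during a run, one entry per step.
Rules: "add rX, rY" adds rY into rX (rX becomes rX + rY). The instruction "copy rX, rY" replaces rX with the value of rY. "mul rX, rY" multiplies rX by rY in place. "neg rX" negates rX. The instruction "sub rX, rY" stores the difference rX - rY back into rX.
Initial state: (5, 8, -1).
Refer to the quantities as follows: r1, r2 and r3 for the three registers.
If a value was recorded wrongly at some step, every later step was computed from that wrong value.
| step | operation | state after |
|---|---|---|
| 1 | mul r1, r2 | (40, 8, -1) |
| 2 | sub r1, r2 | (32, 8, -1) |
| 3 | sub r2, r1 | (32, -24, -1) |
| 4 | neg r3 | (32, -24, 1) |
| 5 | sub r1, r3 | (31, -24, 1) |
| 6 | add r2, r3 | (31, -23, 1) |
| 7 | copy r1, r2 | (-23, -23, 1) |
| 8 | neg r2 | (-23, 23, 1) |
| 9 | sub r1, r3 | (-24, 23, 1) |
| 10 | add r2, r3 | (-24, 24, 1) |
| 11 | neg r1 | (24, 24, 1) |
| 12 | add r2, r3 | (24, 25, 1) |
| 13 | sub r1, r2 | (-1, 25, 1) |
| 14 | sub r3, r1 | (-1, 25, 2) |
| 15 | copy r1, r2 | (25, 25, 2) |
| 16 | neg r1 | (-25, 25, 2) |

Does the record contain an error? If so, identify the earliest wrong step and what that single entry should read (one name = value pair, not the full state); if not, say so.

1. r1 = 5 * 8 = 40 (confirmed correct)
2. r1 = 40 - 8 = 32 (confirmed correct)
3. r2 = 8 - 32 = -24 (in agreement)
4. r3 = -(-1) = 1 (verified)
5. r1 = 32 - 1 = 31 (same as recorded)
6. r2 = -24 + 1 = -23 (checks out)
7. r1 = -23 (agrees with the record)
8. r2 = -(-23) = 23 (in agreement)
9. r1 = -23 - 1 = -24 (same as recorded)
10. r2 = 23 + 1 = 24 (matches)
11. r1 = -(-24) = 24 (confirmed correct)
12. r2 = 24 + 1 = 25 (consistent with the record)
13. r1 = 24 - 25 = -1 (agrees with the record)
14. r3 = 1 - -1 = 2 (verified)
15. r1 = 25 (verified)
16. r1 = -(25) = -25 (matches)
The recomputation confirms every line.

no error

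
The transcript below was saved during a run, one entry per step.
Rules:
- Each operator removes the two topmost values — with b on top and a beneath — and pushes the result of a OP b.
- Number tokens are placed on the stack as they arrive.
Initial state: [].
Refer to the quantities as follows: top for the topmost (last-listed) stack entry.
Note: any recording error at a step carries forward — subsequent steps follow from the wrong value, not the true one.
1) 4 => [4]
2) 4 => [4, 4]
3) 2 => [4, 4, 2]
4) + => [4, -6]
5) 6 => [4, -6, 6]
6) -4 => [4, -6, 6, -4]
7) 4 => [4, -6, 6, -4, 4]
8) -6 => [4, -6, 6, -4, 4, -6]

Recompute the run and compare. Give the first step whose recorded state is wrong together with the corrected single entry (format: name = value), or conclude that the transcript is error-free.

step 4, top = 6

Step 1: push 4: top = 4 — same as recorded.
Step 2: push 4: top = 4 — verified.
Step 3: push 2: top = 2 — in agreement.
Step 4: 4 + 2 = 6 — a discrepancy with the transcript.
So the first discrepancy is step 4, where the right value is top = 6.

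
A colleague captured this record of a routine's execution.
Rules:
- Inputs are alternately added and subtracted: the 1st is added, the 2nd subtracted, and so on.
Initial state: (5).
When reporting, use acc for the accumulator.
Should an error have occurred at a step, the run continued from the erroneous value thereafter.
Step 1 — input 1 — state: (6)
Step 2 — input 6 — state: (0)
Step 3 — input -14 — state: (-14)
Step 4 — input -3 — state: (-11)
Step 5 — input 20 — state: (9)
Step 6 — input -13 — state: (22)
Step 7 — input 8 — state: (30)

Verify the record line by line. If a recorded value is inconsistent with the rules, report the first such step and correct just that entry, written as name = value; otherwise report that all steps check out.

no error

1. acc = 5 + 1 = 6 (consistent with the record)
2. acc = 6 - 6 = 0 (agrees with the record)
3. acc = 0 + -14 = -14 (matches)
4. acc = -14 - -3 = -11 (same as recorded)
5. acc = -11 + 20 = 9 (verified)
6. acc = 9 - -13 = 22 (consistent with the record)
7. acc = 22 + 8 = 30 (no discrepancy)
Each recorded entry agrees with the recomputation.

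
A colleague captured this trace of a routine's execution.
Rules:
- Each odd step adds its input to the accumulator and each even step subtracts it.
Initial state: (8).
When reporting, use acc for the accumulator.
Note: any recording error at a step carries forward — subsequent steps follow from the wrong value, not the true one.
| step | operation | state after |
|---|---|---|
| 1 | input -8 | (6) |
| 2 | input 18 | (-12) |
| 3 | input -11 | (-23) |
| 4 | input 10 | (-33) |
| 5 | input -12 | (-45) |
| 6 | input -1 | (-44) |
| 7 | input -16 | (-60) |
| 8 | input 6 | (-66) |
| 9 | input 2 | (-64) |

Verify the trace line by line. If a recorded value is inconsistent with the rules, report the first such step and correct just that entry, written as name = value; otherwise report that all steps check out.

step 1, acc = 0

step 1: acc = 8 + -8 = 0 -> the trace disagrees here
The audit stops at step 1: the recorded entry is wrong and should be acc = 0.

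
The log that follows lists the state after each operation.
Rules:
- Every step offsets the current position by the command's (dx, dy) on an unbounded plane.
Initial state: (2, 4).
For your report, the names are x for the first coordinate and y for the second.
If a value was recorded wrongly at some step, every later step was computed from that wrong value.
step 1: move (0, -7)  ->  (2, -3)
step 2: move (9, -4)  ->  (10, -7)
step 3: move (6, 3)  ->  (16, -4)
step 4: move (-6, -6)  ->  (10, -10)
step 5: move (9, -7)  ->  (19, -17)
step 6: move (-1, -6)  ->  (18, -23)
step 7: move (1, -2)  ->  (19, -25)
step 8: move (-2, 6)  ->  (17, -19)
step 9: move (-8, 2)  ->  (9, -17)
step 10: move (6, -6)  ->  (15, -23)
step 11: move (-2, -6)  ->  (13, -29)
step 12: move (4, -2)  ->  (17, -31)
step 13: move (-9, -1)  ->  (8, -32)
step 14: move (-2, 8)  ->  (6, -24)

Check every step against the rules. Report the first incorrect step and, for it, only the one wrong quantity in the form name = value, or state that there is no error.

step 2, x = 11

step 1: x = 2 + (0) = 2, y = 4 + (-7) = -3 -> same as recorded
step 2: x = 2 + (9) = 11, y = -3 + (-4) = -7 -> the recorded entry deviates here
First deviation found at step 2; the corrected entry is x = 11.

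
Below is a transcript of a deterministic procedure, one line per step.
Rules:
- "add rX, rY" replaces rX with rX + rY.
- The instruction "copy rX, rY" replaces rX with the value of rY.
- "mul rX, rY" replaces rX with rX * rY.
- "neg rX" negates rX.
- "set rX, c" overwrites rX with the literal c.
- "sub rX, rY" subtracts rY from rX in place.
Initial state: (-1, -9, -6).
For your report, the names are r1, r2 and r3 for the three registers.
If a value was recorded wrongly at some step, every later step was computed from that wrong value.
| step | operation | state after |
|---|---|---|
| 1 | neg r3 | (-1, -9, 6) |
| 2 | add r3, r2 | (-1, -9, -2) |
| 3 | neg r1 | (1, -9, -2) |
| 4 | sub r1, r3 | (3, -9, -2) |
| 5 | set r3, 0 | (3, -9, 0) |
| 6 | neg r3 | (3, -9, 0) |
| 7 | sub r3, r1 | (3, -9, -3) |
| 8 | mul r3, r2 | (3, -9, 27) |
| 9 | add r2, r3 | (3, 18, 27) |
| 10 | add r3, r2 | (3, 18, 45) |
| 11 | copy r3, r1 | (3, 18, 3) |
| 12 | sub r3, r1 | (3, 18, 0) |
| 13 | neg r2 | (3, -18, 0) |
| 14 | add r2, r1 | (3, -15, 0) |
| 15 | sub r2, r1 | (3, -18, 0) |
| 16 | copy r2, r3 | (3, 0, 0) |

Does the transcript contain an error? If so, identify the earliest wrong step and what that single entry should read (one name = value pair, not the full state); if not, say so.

step 2, r3 = -3

Recomputing the run from the initial state:
step 1: r1 = -1, r2 = -9, r3 = 6
step 2: r1 = -1, r2 = -9, r3 = -3
step 3: r1 = 1, r2 = -9, r3 = -3
step 4: r1 = 4, r2 = -9, r3 = -3
step 5: r1 = 4, r2 = -9, r3 = 0
step 6: r1 = 4, r2 = -9, r3 = 0
step 7: r1 = 4, r2 = -9, r3 = -4
step 8: r1 = 4, r2 = -9, r3 = 36
step 9: r1 = 4, r2 = 27, r3 = 36
step 10: r1 = 4, r2 = 27, r3 = 63
step 11: r1 = 4, r2 = 27, r3 = 4
step 12: r1 = 4, r2 = 27, r3 = 0
step 13: r1 = 4, r2 = -27, r3 = 0
step 14: r1 = 4, r2 = -23, r3 = 0
step 15: r1 = 4, r2 = -27, r3 = 0
step 16: r1 = 4, r2 = 0, r3 = 0
The first disagreement with the transcript is at step 2, where the value should be r3 = -3.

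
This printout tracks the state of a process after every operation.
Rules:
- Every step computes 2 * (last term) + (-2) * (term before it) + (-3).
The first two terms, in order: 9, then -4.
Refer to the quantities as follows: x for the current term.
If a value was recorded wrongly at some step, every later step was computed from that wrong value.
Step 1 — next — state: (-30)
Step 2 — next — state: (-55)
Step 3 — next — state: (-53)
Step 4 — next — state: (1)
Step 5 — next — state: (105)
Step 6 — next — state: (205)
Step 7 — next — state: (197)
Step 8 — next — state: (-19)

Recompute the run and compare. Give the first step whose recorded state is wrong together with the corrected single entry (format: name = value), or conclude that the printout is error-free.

step 1, x = -29

1. x = 2*(-4) + (-2)*(9) + (-3) = -29 (the recorded entry deviates here)
Step 1 is the first one off; corrected, x = -29.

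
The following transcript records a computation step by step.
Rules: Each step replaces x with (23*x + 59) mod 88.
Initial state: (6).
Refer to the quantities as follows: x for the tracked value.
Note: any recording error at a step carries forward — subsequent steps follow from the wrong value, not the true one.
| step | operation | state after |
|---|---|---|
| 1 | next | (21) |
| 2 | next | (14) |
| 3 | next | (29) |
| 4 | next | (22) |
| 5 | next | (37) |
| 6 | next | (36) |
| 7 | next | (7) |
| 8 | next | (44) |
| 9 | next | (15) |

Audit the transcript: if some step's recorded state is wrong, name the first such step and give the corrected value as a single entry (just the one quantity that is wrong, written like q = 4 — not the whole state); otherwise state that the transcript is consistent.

step 6, x = 30

step 1: x = (23*6 + 59) mod 88 = 21 -> checks out
step 2: x = (23*21 + 59) mod 88 = 14 -> agrees with the transcript
step 3: x = (23*14 + 59) mod 88 = 29 -> consistent with the transcript
step 4: x = (23*29 + 59) mod 88 = 22 -> agrees with the transcript
step 5: x = (23*22 + 59) mod 88 = 37 -> consistent with the transcript
step 6: x = (23*37 + 59) mod 88 = 30 -> the recorded entry deviates here
First incorrect step: 6; the correct value is x = 30.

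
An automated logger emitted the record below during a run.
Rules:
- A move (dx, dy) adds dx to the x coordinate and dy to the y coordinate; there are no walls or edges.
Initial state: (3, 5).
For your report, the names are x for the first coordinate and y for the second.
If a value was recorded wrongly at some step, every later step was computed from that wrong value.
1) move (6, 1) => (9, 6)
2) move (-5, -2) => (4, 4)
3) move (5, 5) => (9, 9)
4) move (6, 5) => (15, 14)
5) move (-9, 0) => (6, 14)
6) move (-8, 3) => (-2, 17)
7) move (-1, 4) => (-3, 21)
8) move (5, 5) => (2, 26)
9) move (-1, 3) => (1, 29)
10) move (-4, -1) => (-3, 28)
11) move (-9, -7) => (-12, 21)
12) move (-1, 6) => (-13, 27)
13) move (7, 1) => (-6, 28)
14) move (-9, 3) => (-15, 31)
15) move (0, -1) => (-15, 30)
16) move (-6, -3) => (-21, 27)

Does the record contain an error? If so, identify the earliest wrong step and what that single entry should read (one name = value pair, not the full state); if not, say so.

Step 1: x = 3 + (6) = 9, y = 5 + (1) = 6 — agrees with the record.
Step 2: x = 9 + (-5) = 4, y = 6 + (-2) = 4 — exactly as logged.
Step 3: x = 4 + (5) = 9, y = 4 + (5) = 9 — in agreement.
Step 4: x = 9 + (6) = 15, y = 9 + (5) = 14 — verified.
Step 5: x = 15 + (-9) = 6, y = 14 + (0) = 14 — confirmed correct.
Step 6: x = 6 + (-8) = -2, y = 14 + (3) = 17 — exactly as logged.
Step 7: x = -2 + (-1) = -3, y = 17 + (4) = 21 — verified.
Step 8: x = -3 + (5) = 2, y = 21 + (5) = 26 — no discrepancy.
Step 9: x = 2 + (-1) = 1, y = 26 + (3) = 29 — no discrepancy.
Step 10: x = 1 + (-4) = -3, y = 29 + (-1) = 28 — exactly as logged.
Step 11: x = -3 + (-9) = -12, y = 28 + (-7) = 21 — in agreement.
Step 12: x = -12 + (-1) = -13, y = 21 + (6) = 27 — checks out.
Step 13: x = -13 + (7) = -6, y = 27 + (1) = 28 — verified.
Step 14: x = -6 + (-9) = -15, y = 28 + (3) = 31 — agrees with the record.
Step 15: x = -15 + (0) = -15, y = 31 + (-1) = 30 — in agreement.
Step 16: x = -15 + (-6) = -21, y = 30 + (-3) = 27 — consistent with the record.
Every step is consistent.

no error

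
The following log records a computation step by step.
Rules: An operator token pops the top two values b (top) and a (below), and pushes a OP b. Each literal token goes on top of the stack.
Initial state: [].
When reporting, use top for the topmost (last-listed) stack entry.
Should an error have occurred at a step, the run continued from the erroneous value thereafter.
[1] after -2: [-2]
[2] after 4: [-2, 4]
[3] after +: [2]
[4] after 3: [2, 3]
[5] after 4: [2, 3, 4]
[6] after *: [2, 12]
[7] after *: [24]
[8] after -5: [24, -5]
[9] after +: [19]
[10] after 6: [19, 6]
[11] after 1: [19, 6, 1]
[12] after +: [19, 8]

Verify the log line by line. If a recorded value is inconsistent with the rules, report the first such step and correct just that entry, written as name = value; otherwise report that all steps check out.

Recomputing the run from the initial state:
step 1: [-2]
step 2: [-2, 4]
step 3: [2]
step 4: [2, 3]
step 5: [2, 3, 4]
step 6: [2, 12]
step 7: [24]
step 8: [24, -5]
step 9: [19]
step 10: [19, 6]
step 11: [19, 6, 1]
step 12: [19, 7]
The first disagreement with the log is at step 12, where the value should be top = 7.

step 12, top = 7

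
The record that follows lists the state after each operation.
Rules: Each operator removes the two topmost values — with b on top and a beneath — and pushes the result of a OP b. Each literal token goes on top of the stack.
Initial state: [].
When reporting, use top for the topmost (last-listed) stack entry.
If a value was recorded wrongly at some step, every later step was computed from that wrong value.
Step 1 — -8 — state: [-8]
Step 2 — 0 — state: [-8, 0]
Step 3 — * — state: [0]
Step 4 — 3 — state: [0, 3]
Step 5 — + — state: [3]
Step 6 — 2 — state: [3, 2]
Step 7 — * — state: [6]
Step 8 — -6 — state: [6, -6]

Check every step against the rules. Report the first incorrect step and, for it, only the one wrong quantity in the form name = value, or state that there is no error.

no error

Recomputing the run from the initial state:
step 1: [-8]
step 2: [-8, 0]
step 3: [0]
step 4: [0, 3]
step 5: [3]
step 6: [3, 2]
step 7: [6]
step 8: [6, -6]
This matches the record at every step.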